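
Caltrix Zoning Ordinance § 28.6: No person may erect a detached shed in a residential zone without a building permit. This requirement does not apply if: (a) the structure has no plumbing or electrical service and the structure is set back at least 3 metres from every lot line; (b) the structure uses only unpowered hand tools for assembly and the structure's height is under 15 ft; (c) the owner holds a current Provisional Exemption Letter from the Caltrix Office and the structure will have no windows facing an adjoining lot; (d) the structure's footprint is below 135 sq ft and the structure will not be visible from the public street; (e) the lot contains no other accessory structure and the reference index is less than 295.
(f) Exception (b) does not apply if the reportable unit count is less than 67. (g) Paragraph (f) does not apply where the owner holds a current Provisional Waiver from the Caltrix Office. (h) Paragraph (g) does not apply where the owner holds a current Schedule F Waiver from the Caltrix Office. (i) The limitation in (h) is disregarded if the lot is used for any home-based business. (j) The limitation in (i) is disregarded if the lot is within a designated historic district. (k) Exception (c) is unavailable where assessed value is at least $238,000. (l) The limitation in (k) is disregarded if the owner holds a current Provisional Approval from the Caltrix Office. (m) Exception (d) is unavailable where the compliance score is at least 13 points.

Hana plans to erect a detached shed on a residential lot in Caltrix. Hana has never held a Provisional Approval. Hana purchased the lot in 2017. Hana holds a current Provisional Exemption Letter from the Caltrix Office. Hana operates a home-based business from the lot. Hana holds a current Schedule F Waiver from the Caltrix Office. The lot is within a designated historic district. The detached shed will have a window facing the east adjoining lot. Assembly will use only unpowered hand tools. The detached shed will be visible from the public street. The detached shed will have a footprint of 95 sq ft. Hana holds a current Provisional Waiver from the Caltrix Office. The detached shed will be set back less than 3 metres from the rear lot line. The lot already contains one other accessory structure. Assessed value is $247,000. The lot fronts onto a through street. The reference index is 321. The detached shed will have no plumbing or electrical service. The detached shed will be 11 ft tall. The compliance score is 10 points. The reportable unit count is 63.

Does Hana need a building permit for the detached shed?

Yes — Hana must obtain a building permit.

Exception (a) does not apply: the rear setback is under 3 m.
Exception (b): assembly uses only hand tools; the structure's height is 11 ft, under the 15 ft limit — every condition holds. But: (f) applies — the reportable unit count is 63, less than the 67 limit. (g) is engaged (a current Provisional Waiver is held), but is itself disapplied by (h): (h) operates against (g): a current Schedule F Waiver is held. (i) would limit (h) — a home-based business operates on the lot — but (j) sets (i) aside: (j) operates — the lot is in a historic district. Exception (b) does not apply.
Exception (c) requires that the structure will have no windows facing an adjoining lot; but a window faces an adjoining lot, so (c) is unavailable.
Exception (d) requires that the structure will not be visible from the public street; but the structure will be visible from the street, so (d) is unavailable.
Exception (e) does not apply: the lot already has another accessory structure.
Every exception is unavailable, so the rule governs.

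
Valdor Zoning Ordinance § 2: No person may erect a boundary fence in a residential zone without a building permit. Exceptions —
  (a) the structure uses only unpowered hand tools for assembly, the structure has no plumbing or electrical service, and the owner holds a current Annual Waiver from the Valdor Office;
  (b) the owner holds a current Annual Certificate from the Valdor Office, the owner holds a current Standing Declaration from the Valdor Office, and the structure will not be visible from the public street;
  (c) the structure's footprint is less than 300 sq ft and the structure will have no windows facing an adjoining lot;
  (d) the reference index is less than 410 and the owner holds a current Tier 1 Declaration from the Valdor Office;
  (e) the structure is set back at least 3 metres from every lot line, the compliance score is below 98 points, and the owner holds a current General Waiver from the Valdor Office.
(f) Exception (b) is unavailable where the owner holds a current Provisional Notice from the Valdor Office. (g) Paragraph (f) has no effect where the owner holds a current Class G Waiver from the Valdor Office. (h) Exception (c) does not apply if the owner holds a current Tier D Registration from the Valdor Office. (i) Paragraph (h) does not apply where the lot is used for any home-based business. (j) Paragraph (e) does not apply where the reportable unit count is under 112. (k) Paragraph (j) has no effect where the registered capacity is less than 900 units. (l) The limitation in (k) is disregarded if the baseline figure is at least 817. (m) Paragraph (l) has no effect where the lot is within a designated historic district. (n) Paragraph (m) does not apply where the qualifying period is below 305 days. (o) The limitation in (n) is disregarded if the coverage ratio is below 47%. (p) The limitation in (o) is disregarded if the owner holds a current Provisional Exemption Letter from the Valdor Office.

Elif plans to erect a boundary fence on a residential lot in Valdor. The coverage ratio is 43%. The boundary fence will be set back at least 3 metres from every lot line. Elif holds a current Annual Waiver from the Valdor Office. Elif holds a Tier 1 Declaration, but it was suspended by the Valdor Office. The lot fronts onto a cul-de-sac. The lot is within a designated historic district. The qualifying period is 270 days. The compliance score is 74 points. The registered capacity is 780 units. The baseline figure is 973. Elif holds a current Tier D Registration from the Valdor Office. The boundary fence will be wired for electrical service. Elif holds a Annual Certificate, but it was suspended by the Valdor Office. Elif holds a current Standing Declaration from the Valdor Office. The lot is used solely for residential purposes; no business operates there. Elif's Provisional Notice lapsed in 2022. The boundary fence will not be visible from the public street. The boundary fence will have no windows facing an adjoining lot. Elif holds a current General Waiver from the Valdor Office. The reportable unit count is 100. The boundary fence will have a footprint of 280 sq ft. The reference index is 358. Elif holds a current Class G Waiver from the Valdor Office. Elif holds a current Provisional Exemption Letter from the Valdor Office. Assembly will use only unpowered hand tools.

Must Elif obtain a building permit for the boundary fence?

Exception (a) requires that the structure has no plumbing or electrical service; but electrical service is planned, so (a) is unavailable.
Exception (b) fails — no current Annual Certificate is held.
Exception (c) is satisfied on its face — the structure's footprint is 280 sq ft, less than the 300 sq ft limit; no windows face an adjoining lot. However, paragraphs (h)–(i) must be considered: (h) operates against (c): a current Tier D Registration is held. (i) is inapplicable (the lot is solely residential), so (h) stands. (c) is therefore removed.
Exception (d) does not apply: no current Tier 1 Declaration is held.
Exception (e) is satisfied on its face — the setback is at least 3 m on every side; the compliance score is 74 points, below the 98 points limit; a current General Waiver is held. However, paragraphs (j)–(p) must be considered: (j) applies — the reportable unit count is 100, under the 112 limit. (k) would limit (j) — the registered capacity is 780 units, less than the 900 units limit — but (l) sets (k) aside: (l) operates against (k): the baseline figure is 973, meeting the 817 threshold. (m) applies (the lot is in a historic district), but yields to (n): (n) operates — the qualifying period is 270 days, below the 305 days limit. (o) is triggered (the coverage ratio is 43%, below the 47% limit), but is set aside by (p): (p) applies — a current Provisional Exemption Letter is held. Exception (e) does not apply.
No exception is made out. Elif falls within the general rule.

Yes — Elif must obtain a building permit.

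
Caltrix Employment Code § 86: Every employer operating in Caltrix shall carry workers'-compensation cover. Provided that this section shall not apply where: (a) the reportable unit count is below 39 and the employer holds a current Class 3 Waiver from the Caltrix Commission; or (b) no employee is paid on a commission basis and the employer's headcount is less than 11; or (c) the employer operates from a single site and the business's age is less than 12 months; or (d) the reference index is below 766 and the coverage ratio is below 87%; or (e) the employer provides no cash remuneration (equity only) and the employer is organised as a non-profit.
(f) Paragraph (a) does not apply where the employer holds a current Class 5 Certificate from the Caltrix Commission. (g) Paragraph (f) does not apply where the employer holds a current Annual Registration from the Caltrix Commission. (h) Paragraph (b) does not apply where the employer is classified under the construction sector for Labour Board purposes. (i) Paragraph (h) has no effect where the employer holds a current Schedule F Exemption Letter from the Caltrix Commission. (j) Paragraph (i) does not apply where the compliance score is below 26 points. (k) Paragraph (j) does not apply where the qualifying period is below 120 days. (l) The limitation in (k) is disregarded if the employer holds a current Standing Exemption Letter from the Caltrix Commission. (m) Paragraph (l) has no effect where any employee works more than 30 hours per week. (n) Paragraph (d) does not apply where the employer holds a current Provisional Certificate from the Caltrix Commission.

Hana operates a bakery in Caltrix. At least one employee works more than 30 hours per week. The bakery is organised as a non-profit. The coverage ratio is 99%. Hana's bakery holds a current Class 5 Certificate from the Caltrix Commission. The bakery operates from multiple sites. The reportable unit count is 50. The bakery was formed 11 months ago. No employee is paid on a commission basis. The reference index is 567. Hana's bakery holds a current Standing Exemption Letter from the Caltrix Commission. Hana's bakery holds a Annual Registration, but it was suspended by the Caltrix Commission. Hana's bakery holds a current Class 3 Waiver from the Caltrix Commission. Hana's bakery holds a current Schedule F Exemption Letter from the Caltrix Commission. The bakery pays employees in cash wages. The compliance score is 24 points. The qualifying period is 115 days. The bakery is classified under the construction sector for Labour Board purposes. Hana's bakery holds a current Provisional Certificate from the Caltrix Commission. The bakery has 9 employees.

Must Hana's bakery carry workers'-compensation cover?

Exception (a) fails — the reportable unit count is 50, not below 39.
Exception (b) is satisfied on its face — no employee is paid on commission; the employer's headcount is 9, less than the 11 limit. As to paragraphs (h)–(m): (h) applies (the bakery is classified under the construction sector), but is overridden by (i): (i) is engaged — a current Schedule F Exemption Letter is held. (j) is engaged (the compliance score is 24 points, below the 26 points limit), but yields to (k): (k) is triggered — the qualifying period is 115 days, below the 120 days limit. (l) is triggered (a current Standing Exemption Letter is held), but is overridden by (m): (m) operates against (l): at least one employee exceeds 30 hours/week. Exception (b) stands.
Exception (c) fails — the employer operates from multiple sites.
Exception (d) requires that the coverage ratio is below 87%; but the coverage ratio is 99%, not below 87%, so (d) is unavailable.
Exception (e) fails — employees are paid cash wages.

No — exception (b) applies; Hana's bakery is not required to carry workers'-compensation cover.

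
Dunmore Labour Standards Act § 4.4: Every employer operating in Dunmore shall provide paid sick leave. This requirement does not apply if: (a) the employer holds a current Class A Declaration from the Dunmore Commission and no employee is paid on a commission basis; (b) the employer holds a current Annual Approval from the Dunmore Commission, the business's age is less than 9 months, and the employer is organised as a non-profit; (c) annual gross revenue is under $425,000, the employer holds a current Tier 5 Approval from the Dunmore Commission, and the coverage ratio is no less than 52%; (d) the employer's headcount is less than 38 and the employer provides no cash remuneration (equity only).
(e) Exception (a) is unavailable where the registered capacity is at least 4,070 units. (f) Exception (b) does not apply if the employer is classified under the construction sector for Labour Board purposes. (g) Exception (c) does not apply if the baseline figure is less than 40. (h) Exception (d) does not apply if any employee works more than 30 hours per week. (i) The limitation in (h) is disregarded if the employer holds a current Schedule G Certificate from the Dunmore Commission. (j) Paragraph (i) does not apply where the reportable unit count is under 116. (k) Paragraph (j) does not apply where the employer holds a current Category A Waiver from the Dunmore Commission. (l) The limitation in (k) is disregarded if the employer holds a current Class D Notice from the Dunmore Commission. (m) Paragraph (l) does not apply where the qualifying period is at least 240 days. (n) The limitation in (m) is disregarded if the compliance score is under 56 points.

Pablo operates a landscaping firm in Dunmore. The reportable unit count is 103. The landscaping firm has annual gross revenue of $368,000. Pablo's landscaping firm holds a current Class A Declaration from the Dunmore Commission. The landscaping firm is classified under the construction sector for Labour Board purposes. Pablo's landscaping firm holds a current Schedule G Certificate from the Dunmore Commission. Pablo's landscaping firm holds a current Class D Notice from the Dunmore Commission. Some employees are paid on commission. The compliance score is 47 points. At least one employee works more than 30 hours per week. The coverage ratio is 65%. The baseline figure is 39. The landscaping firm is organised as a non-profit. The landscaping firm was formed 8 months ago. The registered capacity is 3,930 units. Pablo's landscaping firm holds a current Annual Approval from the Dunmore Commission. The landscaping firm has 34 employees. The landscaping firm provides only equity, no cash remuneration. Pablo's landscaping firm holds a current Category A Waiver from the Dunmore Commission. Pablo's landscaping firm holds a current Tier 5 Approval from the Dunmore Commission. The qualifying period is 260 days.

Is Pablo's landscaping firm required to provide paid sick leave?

Yes — Pablo's landscaping firm must provide paid sick leave.

Exception (a) requires that no employee is paid on a commission basis; but some employees are paid on commission, so (a) is unavailable.
Exception (b)'s conditions are all satisfied: a current Annual Approval is held; the business's age is 8 months, less than the 9 months limit; the employer is a non-profit. But: (f) applies — the landscaping firm is classified under the construction sector. Exception (b) does not apply.
Exception (c) is satisfied on its face — annual gross revenue is $368,000, under the $425,000 limit; a current Tier 5 Approval is held; the coverage ratio is 65%, meeting the 52% threshold. But: (g) operates against (c): the baseline figure is 39, less than the 40 limit. Exception (c) does not apply.
Exception (d) is satisfied on its face — the employer's headcount is 34, less than the 38 limit; remuneration is equity-only. But: (h) applies — at least one employee exceeds 30 hours/week. (i) would limit (h) — a current Schedule G Certificate is held — but (j) sets (i) aside: (j) is engaged — the reportable unit count is 103, under the 116 limit. (k) applies (a current Category A Waiver is held), but is overridden by (l): (l) operates against (k): a current Class D Notice is held. (m) is engaged (the qualifying period is 260 days, meeting the 240 days threshold), but is set aside by (n): (n) operates against (m): the compliance score is 47 points, under the 56 points limit. Exception (d) does not apply.
No exception applies. The general rule governs.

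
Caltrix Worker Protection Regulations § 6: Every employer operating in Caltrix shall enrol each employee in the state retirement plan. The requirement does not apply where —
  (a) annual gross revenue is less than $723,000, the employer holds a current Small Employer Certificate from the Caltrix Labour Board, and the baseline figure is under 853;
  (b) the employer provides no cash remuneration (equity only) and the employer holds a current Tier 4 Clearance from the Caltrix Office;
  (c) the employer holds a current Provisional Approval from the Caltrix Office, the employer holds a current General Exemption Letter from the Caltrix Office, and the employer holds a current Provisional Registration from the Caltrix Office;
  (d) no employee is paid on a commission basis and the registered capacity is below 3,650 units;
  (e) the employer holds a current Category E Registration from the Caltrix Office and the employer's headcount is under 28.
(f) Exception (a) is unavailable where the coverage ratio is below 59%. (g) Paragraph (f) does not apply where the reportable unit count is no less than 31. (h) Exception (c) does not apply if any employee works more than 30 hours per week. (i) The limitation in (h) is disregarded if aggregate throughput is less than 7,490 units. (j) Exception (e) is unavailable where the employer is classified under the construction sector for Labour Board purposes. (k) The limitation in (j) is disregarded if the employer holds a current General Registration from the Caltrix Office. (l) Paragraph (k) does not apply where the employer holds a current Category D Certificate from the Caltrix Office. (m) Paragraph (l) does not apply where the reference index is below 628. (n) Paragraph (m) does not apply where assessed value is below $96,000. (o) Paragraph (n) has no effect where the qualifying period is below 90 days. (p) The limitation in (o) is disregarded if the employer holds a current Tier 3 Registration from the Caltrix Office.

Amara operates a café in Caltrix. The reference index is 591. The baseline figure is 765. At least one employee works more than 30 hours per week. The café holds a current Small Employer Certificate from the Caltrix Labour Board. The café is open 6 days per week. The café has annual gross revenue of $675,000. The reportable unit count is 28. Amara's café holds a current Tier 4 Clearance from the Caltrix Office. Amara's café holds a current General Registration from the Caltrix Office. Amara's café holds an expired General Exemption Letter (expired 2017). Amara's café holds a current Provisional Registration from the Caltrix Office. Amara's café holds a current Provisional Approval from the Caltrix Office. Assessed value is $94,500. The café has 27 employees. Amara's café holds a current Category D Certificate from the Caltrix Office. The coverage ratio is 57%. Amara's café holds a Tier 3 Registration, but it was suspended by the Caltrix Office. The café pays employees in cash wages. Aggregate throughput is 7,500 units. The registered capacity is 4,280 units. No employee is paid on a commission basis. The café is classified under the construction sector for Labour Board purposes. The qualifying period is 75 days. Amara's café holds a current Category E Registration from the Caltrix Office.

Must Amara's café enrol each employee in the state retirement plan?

Exception (a)'s conditions are all satisfied: annual gross revenue is $675,000, less than the $723,000 limit; a current Small Employer Certificate is held; the baseline figure is 765, under the 853 limit. But: (f) operates against (a): the coverage ratio is 57%, below the 59% limit. (g), which would lift (f), is inapplicable — the reportable unit count is 28, short of 31. (a) is therefore removed.
Exception (b) fails — employees are paid cash wages.
Exception (c) does not apply: there is no General Exemption Letter in force.
Exception (d) fails — the registered capacity is 4,280 units, not below 3,650 units.
All of (e)'s requirements are met (a current Category E Registration is held; the employer's headcount is 27, under the 28 limit). Considering the limiting provisions: (j) applies (the café is classified under the construction sector), but yields to (k): (k) operates against (j): a current General Registration is held. (l) is triggered (a current Category D Certificate is held), but is displaced by (m): (m) operates against (l): the reference index is 591, below the 628 limit. (n) would limit (m) — assessed value is $94,500, below the $96,000 limit — but (o) sets (n) aside: (o) operates against (n): the qualifying period is 75 days, below the 90 days limit. (p) is inapplicable (the Tier 3 Registration is not current), so (o) stands. So (e) applies.

No — exception (e) applies; Amara's café is not required to enrol each employee in the state retirement plan.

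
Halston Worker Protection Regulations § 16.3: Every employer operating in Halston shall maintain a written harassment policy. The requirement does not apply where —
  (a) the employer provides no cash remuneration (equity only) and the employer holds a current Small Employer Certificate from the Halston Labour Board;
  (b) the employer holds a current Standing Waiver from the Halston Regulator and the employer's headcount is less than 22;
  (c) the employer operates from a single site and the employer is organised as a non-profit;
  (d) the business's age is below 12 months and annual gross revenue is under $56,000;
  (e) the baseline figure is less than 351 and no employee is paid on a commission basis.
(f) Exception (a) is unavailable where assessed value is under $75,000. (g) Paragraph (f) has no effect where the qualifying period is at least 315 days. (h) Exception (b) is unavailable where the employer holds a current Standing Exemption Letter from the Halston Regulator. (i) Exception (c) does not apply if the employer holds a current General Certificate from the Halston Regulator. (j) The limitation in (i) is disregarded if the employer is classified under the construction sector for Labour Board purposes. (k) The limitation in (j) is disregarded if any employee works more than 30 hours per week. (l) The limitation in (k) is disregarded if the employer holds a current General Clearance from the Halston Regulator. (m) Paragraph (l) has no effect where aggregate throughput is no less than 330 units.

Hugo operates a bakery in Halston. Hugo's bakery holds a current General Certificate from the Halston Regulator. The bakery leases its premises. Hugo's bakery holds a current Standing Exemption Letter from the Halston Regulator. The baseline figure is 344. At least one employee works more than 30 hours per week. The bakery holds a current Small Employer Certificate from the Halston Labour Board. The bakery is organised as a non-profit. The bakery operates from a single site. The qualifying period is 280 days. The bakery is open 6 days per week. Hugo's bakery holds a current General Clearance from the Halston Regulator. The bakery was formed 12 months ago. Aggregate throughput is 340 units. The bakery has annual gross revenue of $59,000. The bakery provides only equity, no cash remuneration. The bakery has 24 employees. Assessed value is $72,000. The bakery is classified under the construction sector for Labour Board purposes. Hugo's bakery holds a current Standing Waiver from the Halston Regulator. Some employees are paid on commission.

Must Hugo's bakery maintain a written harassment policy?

Exception (a): remuneration is equity-only; a current Small Employer Certificate is held — every condition holds. But: (f) operates against (a): assessed value is $72,000, under the $75,000 limit. (g), which would lift (f), is not triggered — the qualifying period is 280 days, short of 315 days. Exception (a) does not apply.
Exception (b) does not apply: the employer's headcount is 24, not less than 22.
Exception (c): the employer operates from a single site; the employer is a non-profit — every condition holds. But: (i) applies — a current General Certificate is held. (j) is engaged (the bakery is classified under the construction sector), but is displaced by (k): (k) operates against (j): at least one employee exceeds 30 hours/week. (l) applies (a current General Clearance is held), but is set aside by (m): (m) operates against (l): aggregate throughput is 340 units, meeting the 330 units threshold. So (c) is unavailable.
Exception (d) fails — the business's age is 12 months, not below 12 months.
Exception (e) does not apply: some employees are paid on commission.
No exception applies. The general rule governs.

Yes — Hugo's bakery must maintain a written harassment policy.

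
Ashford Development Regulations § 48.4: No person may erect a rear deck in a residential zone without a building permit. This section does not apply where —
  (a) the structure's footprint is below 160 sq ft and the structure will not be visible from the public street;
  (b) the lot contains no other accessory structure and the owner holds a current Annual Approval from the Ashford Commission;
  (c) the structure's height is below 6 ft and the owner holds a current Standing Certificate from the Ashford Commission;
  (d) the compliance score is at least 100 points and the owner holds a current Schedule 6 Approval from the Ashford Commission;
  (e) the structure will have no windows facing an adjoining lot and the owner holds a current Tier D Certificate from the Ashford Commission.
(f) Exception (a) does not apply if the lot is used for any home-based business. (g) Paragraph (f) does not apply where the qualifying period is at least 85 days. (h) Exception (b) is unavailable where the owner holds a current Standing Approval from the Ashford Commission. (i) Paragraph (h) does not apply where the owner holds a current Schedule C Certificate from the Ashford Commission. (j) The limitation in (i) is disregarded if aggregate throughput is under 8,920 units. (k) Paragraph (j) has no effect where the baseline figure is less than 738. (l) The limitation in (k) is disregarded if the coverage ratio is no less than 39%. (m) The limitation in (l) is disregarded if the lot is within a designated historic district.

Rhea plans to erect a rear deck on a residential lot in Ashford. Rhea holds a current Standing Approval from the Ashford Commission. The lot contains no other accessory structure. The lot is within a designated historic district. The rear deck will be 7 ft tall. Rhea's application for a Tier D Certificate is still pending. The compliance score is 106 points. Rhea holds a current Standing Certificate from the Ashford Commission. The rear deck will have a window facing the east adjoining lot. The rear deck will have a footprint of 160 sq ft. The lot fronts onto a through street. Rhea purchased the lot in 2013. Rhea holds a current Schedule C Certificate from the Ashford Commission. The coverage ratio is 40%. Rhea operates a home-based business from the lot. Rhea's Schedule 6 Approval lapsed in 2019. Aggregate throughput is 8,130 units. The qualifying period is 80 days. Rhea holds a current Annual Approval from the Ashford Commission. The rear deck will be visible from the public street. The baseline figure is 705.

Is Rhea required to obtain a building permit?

No — exception (b) applies; Rhea does not need a building permit.

Exception (a) does not apply: the structure's footprint is 160 sq ft, not below 160 sq ft.
Exception (b)'s conditions are all satisfied: the lot has no other accessory structure; a current Annual Approval is held. Considering the limiting provisions: (h) would limit (b) — a current Standing Approval is held — but (i) sets (h) aside: (i) operates against (h): a current Schedule C Certificate is held. (j) applies (aggregate throughput is 8,130 units, under the 8,920 units limit), but is overridden by (k): (k) operates against (j): the baseline figure is 705, less than the 738 limit. (l) is engaged (the coverage ratio is 40%, meeting the 39% threshold), but is itself disapplied by (m): (m) operates against (l): the lot is in a historic district. (b) remains available.
Exception (c) fails — the structure's height is 7 ft, not below 6 ft.
Exception (d) fails — the Schedule 6 Approval is not current.
Exception (e) fails — a window faces an adjoining lot.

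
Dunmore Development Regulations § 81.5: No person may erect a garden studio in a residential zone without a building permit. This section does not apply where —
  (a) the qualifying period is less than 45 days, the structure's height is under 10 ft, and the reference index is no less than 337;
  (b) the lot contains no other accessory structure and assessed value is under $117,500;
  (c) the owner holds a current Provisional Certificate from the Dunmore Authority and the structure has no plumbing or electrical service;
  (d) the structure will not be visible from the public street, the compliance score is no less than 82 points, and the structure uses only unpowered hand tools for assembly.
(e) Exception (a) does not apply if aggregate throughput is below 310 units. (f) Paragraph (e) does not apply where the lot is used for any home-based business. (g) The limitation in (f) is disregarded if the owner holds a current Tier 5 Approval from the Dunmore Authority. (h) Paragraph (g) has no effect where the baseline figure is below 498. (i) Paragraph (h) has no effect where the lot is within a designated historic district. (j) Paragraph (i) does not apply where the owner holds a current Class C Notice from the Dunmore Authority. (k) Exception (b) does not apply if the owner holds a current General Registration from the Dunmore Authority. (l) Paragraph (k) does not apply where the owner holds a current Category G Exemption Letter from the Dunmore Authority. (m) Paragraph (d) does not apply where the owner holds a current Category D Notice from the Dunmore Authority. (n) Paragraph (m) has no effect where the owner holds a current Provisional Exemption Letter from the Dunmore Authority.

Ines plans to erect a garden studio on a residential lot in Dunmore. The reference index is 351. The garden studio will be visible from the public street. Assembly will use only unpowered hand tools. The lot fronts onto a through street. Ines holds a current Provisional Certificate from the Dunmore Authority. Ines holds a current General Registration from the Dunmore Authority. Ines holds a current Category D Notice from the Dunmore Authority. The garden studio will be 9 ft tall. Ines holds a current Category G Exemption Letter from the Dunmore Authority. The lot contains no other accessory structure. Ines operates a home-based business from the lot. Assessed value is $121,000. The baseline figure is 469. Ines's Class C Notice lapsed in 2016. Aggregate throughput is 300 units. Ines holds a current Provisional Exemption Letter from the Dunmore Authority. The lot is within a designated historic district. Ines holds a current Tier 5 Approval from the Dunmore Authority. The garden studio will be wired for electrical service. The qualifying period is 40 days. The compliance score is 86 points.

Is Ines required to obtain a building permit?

Yes — Ines must obtain a building permit.

Exception (a): the qualifying period is 40 days, less than the 45 days limit; the structure's height is 9 ft, under the 10 ft limit; the reference index is 351, meeting the 337 threshold — every condition holds. However, paragraphs (e)–(j) must be considered: (e) operates — aggregate throughput is 300 units, below the 310 units limit. (f) operates (a home-based business operates on the lot), but yields to (g): (g) applies — a current Tier 5 Approval is held. (h) would limit (g) — the baseline figure is 469, below the 498 limit — but (i) sets (h) aside: (i) operates against (h): the lot is in a historic district. (j), which would lift (i), is not engaged — the Class C Notice is not current. So (a) is unavailable.
Exception (b) fails — assessed value is $121,000, not under $117,500.
Exception (c) requires that the structure has no plumbing or electrical service; but electrical service is planned, so (c) is unavailable.
Exception (d) does not apply: the structure will be visible from the street.
No exception is made out. Ines falls within the general rule.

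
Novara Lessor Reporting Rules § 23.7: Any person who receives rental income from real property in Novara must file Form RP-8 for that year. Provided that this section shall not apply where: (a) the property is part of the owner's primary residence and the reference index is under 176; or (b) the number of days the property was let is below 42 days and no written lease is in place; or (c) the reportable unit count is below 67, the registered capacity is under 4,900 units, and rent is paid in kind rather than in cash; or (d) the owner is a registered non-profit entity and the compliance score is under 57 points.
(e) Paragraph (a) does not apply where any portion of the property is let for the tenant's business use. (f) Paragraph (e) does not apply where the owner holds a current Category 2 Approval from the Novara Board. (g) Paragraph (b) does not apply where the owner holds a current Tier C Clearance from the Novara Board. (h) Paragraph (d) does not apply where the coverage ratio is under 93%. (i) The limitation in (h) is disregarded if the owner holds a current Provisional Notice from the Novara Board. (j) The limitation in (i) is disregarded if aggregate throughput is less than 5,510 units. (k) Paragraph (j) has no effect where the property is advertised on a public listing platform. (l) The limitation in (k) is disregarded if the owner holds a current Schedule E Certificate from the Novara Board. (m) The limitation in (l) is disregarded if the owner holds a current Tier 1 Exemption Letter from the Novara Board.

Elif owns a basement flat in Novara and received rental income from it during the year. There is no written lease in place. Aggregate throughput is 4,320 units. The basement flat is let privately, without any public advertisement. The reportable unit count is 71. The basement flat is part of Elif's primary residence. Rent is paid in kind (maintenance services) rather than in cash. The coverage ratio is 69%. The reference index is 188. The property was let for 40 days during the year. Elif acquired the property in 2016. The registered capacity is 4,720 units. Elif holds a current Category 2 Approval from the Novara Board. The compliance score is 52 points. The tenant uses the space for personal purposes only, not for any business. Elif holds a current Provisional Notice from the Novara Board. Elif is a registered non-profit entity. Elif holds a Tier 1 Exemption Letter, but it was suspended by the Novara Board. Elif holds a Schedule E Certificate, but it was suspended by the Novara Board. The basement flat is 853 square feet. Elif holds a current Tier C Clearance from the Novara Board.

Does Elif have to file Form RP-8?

Exception (a) does not apply: the reference index is 188, not under 176.
All of (b)'s requirements are met (the number of days the property was let is 40 days, below the 42 days limit; there is no written lease). But applying paragraph (g): (g) operates against (b): a current Tier C Clearance is held. So (b) is unavailable.
Exception (c) does not apply: the reportable unit count is 71, not below 67.
Exception (d) is satisfied on its face — Elif is a registered non-profit; the compliance score is 52 points, under the 57 points limit. Turning to paragraphs (h)–(m): (h) operates against (d): the coverage ratio is 69%, under the 93% limit. (i) is triggered (a current Provisional Notice is held), but is overridden by (j): (j) operates against (i): aggregate throughput is 4,320 units, less than the 5,510 units limit. (k), which would lift (j), is inapplicable — the property is let privately without advertisement. (d) is therefore removed.
Every exception is unavailable, so the rule governs.

Yes — Elif must file Form RP-8.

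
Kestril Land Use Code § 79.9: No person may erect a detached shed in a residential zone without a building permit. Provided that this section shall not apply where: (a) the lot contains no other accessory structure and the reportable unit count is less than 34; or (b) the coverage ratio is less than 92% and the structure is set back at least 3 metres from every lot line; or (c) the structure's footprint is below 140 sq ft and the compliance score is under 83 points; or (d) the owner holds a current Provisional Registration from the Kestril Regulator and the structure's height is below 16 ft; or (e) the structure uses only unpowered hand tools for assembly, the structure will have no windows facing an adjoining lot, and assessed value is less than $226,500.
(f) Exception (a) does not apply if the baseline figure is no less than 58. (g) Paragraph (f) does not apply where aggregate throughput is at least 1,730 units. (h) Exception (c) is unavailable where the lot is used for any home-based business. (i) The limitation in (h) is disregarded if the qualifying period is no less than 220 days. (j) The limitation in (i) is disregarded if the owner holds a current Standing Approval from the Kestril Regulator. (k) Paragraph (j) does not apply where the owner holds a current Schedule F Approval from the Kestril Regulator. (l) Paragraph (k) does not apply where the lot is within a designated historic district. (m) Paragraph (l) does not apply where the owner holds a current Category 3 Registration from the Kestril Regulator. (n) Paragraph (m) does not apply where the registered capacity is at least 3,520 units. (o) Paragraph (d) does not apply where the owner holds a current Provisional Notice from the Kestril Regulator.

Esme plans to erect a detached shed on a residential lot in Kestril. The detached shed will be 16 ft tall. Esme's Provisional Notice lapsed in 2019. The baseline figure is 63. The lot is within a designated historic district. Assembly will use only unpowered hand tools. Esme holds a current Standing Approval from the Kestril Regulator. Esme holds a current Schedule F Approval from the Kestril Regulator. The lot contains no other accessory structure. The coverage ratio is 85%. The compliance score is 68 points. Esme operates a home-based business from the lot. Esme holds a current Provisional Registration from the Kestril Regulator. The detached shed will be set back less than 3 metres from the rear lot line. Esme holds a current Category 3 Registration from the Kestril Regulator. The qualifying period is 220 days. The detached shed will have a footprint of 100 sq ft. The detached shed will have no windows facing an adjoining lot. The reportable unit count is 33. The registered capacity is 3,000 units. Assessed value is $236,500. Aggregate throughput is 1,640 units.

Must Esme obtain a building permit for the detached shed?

Exception (a) is satisfied on its face — the lot has no other accessory structure; the reportable unit count is 33, less than the 34 limit. But: (f) is engaged — the baseline figure is 63, meeting the 58 threshold. (g), which would lift (f), is not triggered — aggregate throughput is 1,640 units, short of 1,730 units. Exception (a) does not apply.
Exception (b) does not apply: the rear setback is under 3 m.
Exception (c) is satisfied on its face — the structure's footprint is 100 sq ft, below the 140 sq ft limit; the compliance score is 68 points, under the 83 points limit. Applying paragraphs (h)–(n): (h) is engaged (a home-based business operates on the lot), but is itself disapplied by (i): (i) operates against (h): the qualifying period is 220 days, meeting the 220 days threshold. (j) is engaged (a current Standing Approval is held), but yields to (k): (k) is triggered — a current Schedule F Approval is held. (l) applies (the lot is in a historic district), but is displaced by (m): (m) is engaged — a current Category 3 Registration is held. (n) is not triggered (the registered capacity is 3,000 units, short of 3,520 units), so (m) stands. (c) remains available.
Exception (d) does not apply: the structure's height is 16 ft, not below 16 ft.
Exception (e) fails — assessed value is $236,500, not less than $226,500.

No — exception (c) applies; Esme does not need a building permit.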